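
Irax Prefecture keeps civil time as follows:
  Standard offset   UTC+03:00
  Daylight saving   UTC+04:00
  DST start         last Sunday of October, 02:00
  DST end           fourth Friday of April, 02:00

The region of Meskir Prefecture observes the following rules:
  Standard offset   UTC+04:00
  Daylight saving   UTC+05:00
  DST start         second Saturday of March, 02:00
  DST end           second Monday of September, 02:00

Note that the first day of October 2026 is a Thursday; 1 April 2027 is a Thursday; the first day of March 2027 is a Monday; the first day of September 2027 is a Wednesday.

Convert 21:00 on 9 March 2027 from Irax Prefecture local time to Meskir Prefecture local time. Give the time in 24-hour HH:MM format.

21:00

1 October 2026 is a Thursday, so Sundays fall on 4, 11, 18, 25; the last is October 25.
1 April 2027 is a Thursday, so the first Friday is April 2 and the fourth is April 23.
Daylight saving runs 25 October 2026 – 23 April 2027; 9 March 2027 is inside that window, so Irax Prefecture is at UTC+04:00.
21:00 Irax Prefecture − 4h = 17:00 UTC.
1 March 2027 is a Monday, so the first Saturday is March 6 and the second is March 13.
1 September 2027 is a Wednesday, so the first Monday is September 6 and the second is September 13.
At the standard offset (UTC+04:00), 17:00 UTC + 4h = 21:00 Meskir Prefecture standard time.
Daylight saving runs 13 March – 13 September; the standard-time date in Meskir Prefecture, 9 March 2027, is outside that window, so Meskir Prefecture is on standard time at UTC+04:00.
17:00 UTC + 4h = 21:00 Meskir Prefecture.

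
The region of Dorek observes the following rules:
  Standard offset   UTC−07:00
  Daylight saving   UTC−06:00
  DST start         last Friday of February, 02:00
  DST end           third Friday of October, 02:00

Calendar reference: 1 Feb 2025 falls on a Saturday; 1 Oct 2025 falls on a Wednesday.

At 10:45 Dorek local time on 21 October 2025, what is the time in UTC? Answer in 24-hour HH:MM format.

1 February 2025 is a Saturday, so Fridays fall on 7, 14, 21, 28; the last is February 28.
1 October 2025 is a Wednesday, so the first Friday is October 3 and the third is October 17.
21 October 2025 is outside the daylight-saving period (28 February – 17 October), so Dorek is on standard time, UTC−07:00.
10:45 local + 7h = 17:45 UTC.

17:45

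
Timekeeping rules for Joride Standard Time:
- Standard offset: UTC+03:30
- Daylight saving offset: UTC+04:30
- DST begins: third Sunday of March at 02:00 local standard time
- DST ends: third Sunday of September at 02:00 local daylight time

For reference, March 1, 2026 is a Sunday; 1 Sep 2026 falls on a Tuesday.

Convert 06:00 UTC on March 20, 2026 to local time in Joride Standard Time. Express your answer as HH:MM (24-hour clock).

10:30

1 March 2026 is a Sunday, so the first Sunday is March 1 and the third is March 15.
1 September 2026 is a Tuesday, so the first Sunday is September 6 and the third is September 20.
At the standard offset (UTC+03:30), 06:00 UTC + 3h30m = 09:30 Joride Standard Time standard time.
The standard-time date in Joride Standard Time, March 20, 2026, falls between 15 March and 20 September, so daylight saving is in effect and Joride Standard Time is at UTC+04:30.
06:00 UTC + 4h30m = 10:30 local.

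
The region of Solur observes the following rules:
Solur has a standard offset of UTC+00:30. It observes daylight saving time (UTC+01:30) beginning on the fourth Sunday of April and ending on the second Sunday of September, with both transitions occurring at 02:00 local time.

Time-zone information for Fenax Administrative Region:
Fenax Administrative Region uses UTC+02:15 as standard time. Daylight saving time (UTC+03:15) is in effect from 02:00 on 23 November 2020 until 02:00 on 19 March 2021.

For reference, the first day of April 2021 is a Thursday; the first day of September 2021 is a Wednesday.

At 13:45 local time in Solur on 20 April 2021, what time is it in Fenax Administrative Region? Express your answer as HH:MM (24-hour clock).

1 April 2021 is a Thursday, so the first Sunday is April 4 and the fourth is April 25.
1 September 2021 is a Wednesday, so the first Sunday is September 5 and the second is September 12.
Daylight saving runs 25 April – 12 September; 20 April 2021 is outside that window, so Solur is on standard time at UTC+00:30.
13:45 Solur − 0h30m = 13:15 UTC.
At the standard offset (UTC+02:15), 13:15 UTC + 2h15m = 15:30 Fenax Administrative Region standard time.
The standard-time date in Fenax Administrative Region, 20 April 2021, does not fall between 23 November 2020 and 19 March 2021, so daylight saving is not in effect and Fenax Administrative Region is at UTC+02:15.
13:15 UTC + 2h15m = 15:30 Fenax Administrative Region.

15:30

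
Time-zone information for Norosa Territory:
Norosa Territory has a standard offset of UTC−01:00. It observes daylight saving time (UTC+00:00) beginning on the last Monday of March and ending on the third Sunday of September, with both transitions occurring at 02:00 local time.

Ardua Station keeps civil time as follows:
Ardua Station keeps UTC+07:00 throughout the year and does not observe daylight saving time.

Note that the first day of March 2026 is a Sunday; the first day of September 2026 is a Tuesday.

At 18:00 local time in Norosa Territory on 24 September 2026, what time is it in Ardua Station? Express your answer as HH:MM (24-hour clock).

02:00

1 March 2026 is a Sunday, so Mondays fall on 2, 9, 16, 23, 30; the last is March 30.
1 September 2026 is a Tuesday, so the first Sunday is September 6 and the third is September 20.
Daylight saving runs 30 March – 20 September; 24 September 2026 is outside that window, so Norosa Territory is on standard time at UTC−01:00.
18:00 Norosa Territory + 1h = 19:00 UTC.
Ardua Station stays on UTC+07:00 all year.
19:00 UTC + 7h = 02:00 Ardua Station (rolling into the next day, 25 September 2026).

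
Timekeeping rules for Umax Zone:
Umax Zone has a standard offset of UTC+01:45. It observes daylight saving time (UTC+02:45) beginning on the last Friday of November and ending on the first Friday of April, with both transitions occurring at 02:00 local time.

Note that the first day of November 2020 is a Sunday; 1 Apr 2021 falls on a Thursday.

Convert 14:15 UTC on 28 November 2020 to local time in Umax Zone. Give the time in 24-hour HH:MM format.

17:00

1 November 2020 is a Sunday, so Fridays fall on 6, 13, 20, 27; the last is November 27.
1 April 2021 is a Thursday, so the first Friday is April 2.
At the standard offset (UTC+01:45), 14:15 UTC + 1h45m = 16:00 Umax Zone standard time.
The standard-time date in Umax Zone, 28 November 2020, falls between 27 November 2020 and 2 April 2021, so daylight saving is in effect and Umax Zone is at UTC+02:45.
14:15 UTC + 2h45m = 17:00 local.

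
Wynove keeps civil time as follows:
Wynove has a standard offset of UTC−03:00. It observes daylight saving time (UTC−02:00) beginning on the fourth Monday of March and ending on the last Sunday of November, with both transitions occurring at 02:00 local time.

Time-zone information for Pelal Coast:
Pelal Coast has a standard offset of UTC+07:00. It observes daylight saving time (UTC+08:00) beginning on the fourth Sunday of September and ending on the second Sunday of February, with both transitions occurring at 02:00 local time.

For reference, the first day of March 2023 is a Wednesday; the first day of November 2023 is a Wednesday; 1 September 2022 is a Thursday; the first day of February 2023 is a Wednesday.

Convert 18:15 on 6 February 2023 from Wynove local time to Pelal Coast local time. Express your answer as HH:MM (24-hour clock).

1 March 2023 is a Wednesday, so the first Monday is March 6 and the fourth is March 27.
1 November 2023 is a Wednesday, so Sundays fall on 5, 12, 19, 26; the last is November 26.
Daylight saving runs 27 March – 26 November; 6 February 2023 is outside that window, so Wynove is on standard time at UTC−03:00.
18:15 Wynove + 3h = 21:15 UTC.
1 September 2022 is a Thursday, so the first Sunday is September 4 and the fourth is September 25.
1 February 2023 is a Wednesday, so the first Sunday is February 5 and the second is February 12.
At the standard offset (UTC+07:00), 21:15 UTC + 7h = 04:15 Pelal Coast standard time (rolling into the next day, 7 February 2023).
The standard-time date in Pelal Coast, 7 February 2023, lies within the daylight-saving period (25 September 2022 – 12 February 2023), so Pelal Coast is on daylight time, UTC+08:00.
21:15 UTC + 8h = 05:15 Pelal Coast (rolling into the next day, 7 February 2023).

05:15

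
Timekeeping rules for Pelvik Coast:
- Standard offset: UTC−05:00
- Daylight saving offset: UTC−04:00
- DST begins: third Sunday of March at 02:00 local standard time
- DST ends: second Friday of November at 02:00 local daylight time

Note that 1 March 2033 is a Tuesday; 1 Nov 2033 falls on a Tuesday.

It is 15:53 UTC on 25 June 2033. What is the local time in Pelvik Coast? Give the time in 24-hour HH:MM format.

11:53

1 March 2033 is a Tuesday, so the first Sunday is March 6 and the third is March 20.
1 November 2033 is a Tuesday, so the first Friday is November 4 and the second is November 11.
At the standard offset (UTC−05:00), 15:53 UTC − 5h = 10:53 Pelvik Coast standard time.
The standard-time date in Pelvik Coast, 25 June 2033, falls between 20 March and 11 November, so daylight saving is in effect and Pelvik Coast is at UTC−04:00.
15:53 UTC − 4h = 11:53 local.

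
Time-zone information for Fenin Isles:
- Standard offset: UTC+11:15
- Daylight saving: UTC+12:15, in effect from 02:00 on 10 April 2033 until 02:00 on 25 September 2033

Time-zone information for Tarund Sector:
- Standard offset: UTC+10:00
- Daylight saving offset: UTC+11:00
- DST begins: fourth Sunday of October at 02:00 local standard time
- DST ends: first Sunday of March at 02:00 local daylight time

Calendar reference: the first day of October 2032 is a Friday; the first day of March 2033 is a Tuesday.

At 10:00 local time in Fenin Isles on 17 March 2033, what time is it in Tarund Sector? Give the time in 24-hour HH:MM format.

17 March 2033 is outside the daylight-saving period (10 April – 25 September), so Fenin Isles is on standard time, UTC+11:15.
10:00 Fenin Isles − 11h15m = 22:45 UTC (rolling into the previous day, 16 March 2033).
1 October 2032 is a Friday, so the first Sunday is October 3 and the fourth is October 24.
1 March 2033 is a Tuesday, so the first Sunday is March 6.
At the standard offset (UTC+10:00), 22:45 UTC + 10h = 08:45 Tarund Sector standard time (rolling into the next day, 17 March 2033).
Daylight saving runs 24 October 2032 – 6 March 2033; the standard-time date in Tarund Sector, 17 March 2033, is outside that window, so Tarund Sector is on standard time at UTC+10:00.
22:45 UTC + 10h = 08:45 Tarund Sector (rolling into the next day, 17 March 2033).

08:45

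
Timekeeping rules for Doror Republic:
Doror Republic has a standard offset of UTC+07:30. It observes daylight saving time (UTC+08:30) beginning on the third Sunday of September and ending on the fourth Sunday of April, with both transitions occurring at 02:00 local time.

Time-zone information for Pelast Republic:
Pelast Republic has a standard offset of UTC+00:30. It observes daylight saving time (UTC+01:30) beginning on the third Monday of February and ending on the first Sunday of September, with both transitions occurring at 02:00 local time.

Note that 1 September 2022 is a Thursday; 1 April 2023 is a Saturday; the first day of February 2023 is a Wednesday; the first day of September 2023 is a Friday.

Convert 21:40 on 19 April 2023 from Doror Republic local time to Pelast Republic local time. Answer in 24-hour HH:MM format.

14:40

1 September 2022 is a Thursday, so the first Sunday is September 4 and the third is September 18.
1 April 2023 is a Saturday, so the first Sunday is April 2 and the fourth is April 23.
19 April 2023 falls between 18 September 2022 and 23 April 2023, so daylight saving is in effect and Doror Republic is at UTC+08:30.
21:40 Doror Republic − 8h30m = 13:10 UTC.
1 February 2023 is a Wednesday, so the first Monday is February 6 and the third is February 20.
1 September 2023 is a Friday, so the first Sunday is September 3.
At the standard offset (UTC+00:30), 13:10 UTC + 0h30m = 13:40 Pelast Republic standard time.
The standard-time date in Pelast Republic, 19 April 2023, falls between 20 February and 3 September, so daylight saving is in effect and Pelast Republic is at UTC+01:30.
13:10 UTC + 1h30m = 14:40 Pelast Republic.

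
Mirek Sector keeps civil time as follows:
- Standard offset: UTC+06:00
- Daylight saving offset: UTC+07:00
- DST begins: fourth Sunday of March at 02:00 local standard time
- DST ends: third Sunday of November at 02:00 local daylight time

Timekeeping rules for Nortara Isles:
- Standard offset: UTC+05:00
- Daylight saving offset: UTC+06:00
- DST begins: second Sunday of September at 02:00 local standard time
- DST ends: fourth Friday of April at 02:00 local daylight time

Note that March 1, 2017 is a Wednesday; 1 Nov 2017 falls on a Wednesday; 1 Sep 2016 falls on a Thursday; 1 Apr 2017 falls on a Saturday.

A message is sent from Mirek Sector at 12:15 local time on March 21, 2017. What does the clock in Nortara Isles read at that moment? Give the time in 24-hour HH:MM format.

12:15

1 March 2017 is a Wednesday, so the first Sunday is March 5 and the fourth is March 26.
1 November 2017 is a Wednesday, so the first Sunday is November 5 and the third is November 19.
March 21, 2017 does not fall between 26 March and 19 November, so daylight saving is not in effect and Mirek Sector is at UTC+06:00.
12:15 Mirek Sector − 6h = 06:15 UTC.
1 September 2016 is a Thursday, so the first Sunday is September 4 and the second is September 11.
1 April 2017 is a Saturday, so the first Friday is April 7 and the fourth is April 28.
At the standard offset (UTC+05:00), 06:15 UTC + 5h = 11:15 Nortara Isles standard time.
The standard-time date in Nortara Isles, March 21, 2017, lies within the daylight-saving period (11 September 2016 – 28 April 2017), so Nortara Isles is on daylight time, UTC+06:00.
06:15 UTC + 6h = 12:15 Nortara Isles.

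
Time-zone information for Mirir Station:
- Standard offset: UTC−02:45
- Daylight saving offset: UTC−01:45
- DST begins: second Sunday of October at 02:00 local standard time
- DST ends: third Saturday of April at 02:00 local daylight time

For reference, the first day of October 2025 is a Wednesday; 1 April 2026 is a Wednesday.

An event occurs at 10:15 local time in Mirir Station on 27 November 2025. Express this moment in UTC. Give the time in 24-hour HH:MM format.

12:00

1 October 2025 is a Wednesday, so the first Sunday is October 5 and the second is October 12.
1 April 2026 is a Wednesday, so the first Saturday is April 4 and the third is April 18.
27 November 2025 lies within the daylight-saving period (12 October 2025 – 18 April 2026), so Mirir Station is on daylight time, UTC−01:45.
10:15 local + 1h45m = 12:00 UTC.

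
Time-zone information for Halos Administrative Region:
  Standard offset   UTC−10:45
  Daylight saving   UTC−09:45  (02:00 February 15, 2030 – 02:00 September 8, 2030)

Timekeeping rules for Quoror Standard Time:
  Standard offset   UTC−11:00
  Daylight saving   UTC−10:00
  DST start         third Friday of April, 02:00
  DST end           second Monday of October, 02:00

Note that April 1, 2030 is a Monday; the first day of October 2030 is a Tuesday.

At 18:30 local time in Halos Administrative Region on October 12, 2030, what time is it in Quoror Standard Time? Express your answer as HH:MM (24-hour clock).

October 12, 2030 is outside the daylight-saving period (15 February – 8 September), so Halos Administrative Region is on standard time, UTC−10:45.
18:30 Halos Administrative Region + 10h45m = 05:15 UTC (rolling into the next day, 13 October 2030).
1 April 2030 is a Monday, so the first Friday is April 5 and the third is April 19.
1 October 2030 is a Tuesday, so the first Monday is October 7 and the second is October 14.
At the standard offset (UTC−11:00), 05:15 UTC − 11h = 18:15 Quoror Standard Time standard time (rolling into the previous day, 12 October 2030).
The standard-time date in Quoror Standard Time, October 12, 2030, falls between 19 April and 14 October, so daylight saving is in effect and Quoror Standard Time is at UTC−10:00.
05:15 UTC − 10h = 19:15 Quoror Standard Time (rolling into the previous day, 12 October 2030).

19:15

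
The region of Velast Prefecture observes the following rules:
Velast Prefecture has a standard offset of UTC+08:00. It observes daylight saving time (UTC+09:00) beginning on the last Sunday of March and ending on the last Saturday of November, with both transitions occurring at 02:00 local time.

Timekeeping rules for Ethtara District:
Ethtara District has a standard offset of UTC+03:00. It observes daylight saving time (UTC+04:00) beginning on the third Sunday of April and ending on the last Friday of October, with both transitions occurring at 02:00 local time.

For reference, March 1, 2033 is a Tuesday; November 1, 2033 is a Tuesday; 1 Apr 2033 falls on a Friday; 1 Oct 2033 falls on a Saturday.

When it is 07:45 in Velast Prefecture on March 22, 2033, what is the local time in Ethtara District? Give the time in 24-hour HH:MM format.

02:45

1 March 2033 is a Tuesday, so Sundays fall on 6, 13, 20, 27; the last is March 27.
1 November 2033 is a Tuesday, so Saturdays fall on 5, 12, 19, 26; the last is November 26.
Daylight saving runs 27 March – 26 November; March 22, 2033 is outside that window, so Velast Prefecture is on standard time at UTC+08:00.
07:45 Velast Prefecture − 8h = 23:45 UTC (rolling into the previous day, 21 March 2033).
1 April 2033 is a Friday, so the first Sunday is April 3 and the third is April 17.
1 October 2033 is a Saturday, so Fridays fall on 7, 14, 21, 28; the last is October 28.
At the standard offset (UTC+03:00), 23:45 UTC + 3h = 02:45 Ethtara District standard time (rolling into the next day, 22 March 2033).
Daylight saving runs 17 April – 28 October; the standard-time date in Ethtara District, March 22, 2033, is outside that window, so Ethtara District is on standard time at UTC+03:00.
23:45 UTC + 3h = 02:45 Ethtara District (rolling into the next day, 22 March 2033).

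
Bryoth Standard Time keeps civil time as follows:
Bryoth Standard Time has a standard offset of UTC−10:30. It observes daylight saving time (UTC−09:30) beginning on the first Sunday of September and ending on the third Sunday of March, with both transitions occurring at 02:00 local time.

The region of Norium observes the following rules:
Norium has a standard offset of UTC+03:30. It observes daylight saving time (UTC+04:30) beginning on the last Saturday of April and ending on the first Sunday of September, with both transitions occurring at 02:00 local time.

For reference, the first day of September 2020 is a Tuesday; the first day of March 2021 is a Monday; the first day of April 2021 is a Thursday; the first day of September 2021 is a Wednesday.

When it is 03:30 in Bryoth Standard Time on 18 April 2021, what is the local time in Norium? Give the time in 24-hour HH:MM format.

1 September 2020 is a Tuesday, so the first Sunday is September 6.
1 March 2021 is a Monday, so the first Sunday is March 7 and the third is March 21.
Daylight saving runs 6 September 2020 – 21 March 2021; 18 April 2021 is outside that window, so Bryoth Standard Time is on standard time at UTC−10:30.
03:30 Bryoth Standard Time + 10h30m = 14:00 UTC.
1 April 2021 is a Thursday, so Saturdays fall on 3, 10, 17, 24; the last is April 24.
1 September 2021 is a Wednesday, so the first Sunday is September 5.
At the standard offset (UTC+03:30), 14:00 UTC + 3h30m = 17:30 Norium standard time.
Daylight saving runs 24 April – 5 September; the standard-time date in Norium, 18 April 2021, is outside that window, so Norium is on standard time at UTC+03:30.
14:00 UTC + 3h30m = 17:30 Norium.

17:30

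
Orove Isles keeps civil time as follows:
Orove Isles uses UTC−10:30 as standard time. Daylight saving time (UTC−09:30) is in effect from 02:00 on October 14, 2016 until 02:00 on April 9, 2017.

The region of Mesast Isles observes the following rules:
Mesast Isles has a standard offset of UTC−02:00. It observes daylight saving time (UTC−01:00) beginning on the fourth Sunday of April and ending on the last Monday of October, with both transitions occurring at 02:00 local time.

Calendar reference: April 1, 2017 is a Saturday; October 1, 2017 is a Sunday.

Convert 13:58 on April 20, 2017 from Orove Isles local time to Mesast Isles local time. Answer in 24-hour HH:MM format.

Daylight saving runs 14 October 2016 – 9 April 2017; April 20, 2017 is outside that window, so Orove Isles is on standard time at UTC−10:30.
13:58 Orove Isles + 10h30m = 00:28 UTC (rolling into the next day, 21 April 2017).
1 April 2017 is a Saturday, so the first Sunday is April 2 and the fourth is April 23.
1 October 2017 is a Sunday, so Mondays fall on 2, 9, 16, 23, 30; the last is October 30.
At the standard offset (UTC−02:00), 00:28 UTC − 2h = 22:28 Mesast Isles standard time (rolling into the previous day, 20 April 2017).
The standard-time date in Mesast Isles, April 20, 2017, does not fall between 23 April and 30 October, so daylight saving is not in effect and Mesast Isles is at UTC−02:00.
00:28 UTC − 2h = 22:28 Mesast Isles (rolling into the previous day, 20 April 2017).

22:28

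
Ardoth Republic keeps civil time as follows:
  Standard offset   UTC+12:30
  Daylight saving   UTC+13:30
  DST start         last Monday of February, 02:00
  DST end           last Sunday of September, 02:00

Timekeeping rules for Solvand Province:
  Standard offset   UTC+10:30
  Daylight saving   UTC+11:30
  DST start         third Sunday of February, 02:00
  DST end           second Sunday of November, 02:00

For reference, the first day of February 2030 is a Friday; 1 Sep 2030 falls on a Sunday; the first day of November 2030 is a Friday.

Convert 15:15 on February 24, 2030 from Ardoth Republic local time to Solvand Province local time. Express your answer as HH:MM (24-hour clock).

14:15

1 February 2030 is a Friday, so Mondays fall on 4, 11, 18, 25; the last is February 25.
1 September 2030 is a Sunday, so Sundays fall on 1, 8, 15, 22, 29; the last is September 29.
Daylight saving runs 25 February – 29 September; February 24, 2030 is outside that window, so Ardoth Republic is on standard time at UTC+12:30.
15:15 Ardoth Republic − 12h30m = 02:45 UTC.
1 February 2030 is a Friday, so the first Sunday is February 3 and the third is February 17.
1 November 2030 is a Friday, so the first Sunday is November 3 and the second is November 10.
At the standard offset (UTC+10:30), 02:45 UTC + 10h30m = 13:15 Solvand Province standard time.
The standard-time date in Solvand Province, February 24, 2030, lies within the daylight-saving period (17 February – 10 November), so Solvand Province is on daylight time, UTC+11:30.
02:45 UTC + 11h30m = 14:15 Solvand Province.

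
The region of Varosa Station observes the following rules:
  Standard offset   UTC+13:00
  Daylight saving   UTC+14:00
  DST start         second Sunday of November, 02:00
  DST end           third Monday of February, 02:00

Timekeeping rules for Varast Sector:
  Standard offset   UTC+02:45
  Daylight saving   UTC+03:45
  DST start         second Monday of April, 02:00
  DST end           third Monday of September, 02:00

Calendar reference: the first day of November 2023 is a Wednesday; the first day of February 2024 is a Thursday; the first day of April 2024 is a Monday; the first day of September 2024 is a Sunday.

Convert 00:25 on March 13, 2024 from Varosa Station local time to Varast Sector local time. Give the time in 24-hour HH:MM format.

1 November 2023 is a Wednesday, so the first Sunday is November 5 and the second is November 12.
1 February 2024 is a Thursday, so the first Monday is February 5 and the third is February 19.
March 13, 2024 is outside the daylight-saving period (12 November 2023 – 19 February 2024), so Varosa Station is on standard time, UTC+13:00.
00:25 Varosa Station − 13h = 11:25 UTC (rolling into the previous day, 12 March 2024).
1 April 2024 is a Monday, so the first Monday is April 1 and the second is April 8.
1 September 2024 is a Sunday, so the first Monday is September 2 and the third is September 16.
At the standard offset (UTC+02:45), 11:25 UTC + 2h45m = 14:10 Varast Sector standard time.
Daylight saving runs 8 April – 16 September; the standard-time date in Varast Sector, March 12, 2024, is outside that window, so Varast Sector is on standard time at UTC+02:45.
11:25 UTC + 2h45m = 14:10 Varast Sector.

14:10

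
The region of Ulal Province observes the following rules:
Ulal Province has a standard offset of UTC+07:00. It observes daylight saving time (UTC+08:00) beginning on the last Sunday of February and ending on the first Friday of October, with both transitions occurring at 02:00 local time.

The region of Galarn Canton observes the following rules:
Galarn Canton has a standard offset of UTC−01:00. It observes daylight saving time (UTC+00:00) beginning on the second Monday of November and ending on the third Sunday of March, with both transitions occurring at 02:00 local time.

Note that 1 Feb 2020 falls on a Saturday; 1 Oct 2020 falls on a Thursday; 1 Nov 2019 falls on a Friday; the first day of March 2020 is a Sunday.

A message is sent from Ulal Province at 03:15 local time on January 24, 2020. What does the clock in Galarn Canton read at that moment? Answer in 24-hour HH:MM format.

20:15

1 February 2020 is a Saturday, so Sundays fall on 2, 9, 16, 23; the last is February 23.
1 October 2020 is a Thursday, so the first Friday is October 2.
January 24, 2020 is outside the daylight-saving period (23 February – 2 October), so Ulal Province is on standard time, UTC+07:00.
03:15 Ulal Province − 7h = 20:15 UTC (rolling into the previous day, 23 January 2020).
1 November 2019 is a Friday, so the first Monday is November 4 and the second is November 11.
1 March 2020 is a Sunday, so the first Sunday is March 1 and the third is March 15.
At the standard offset (UTC−01:00), 20:15 UTC − 1h = 19:15 Galarn Canton standard time.
The standard-time date in Galarn Canton, January 23, 2020, lies within the daylight-saving period (11 November 2019 – 15 March 2020), so Galarn Canton is on daylight time, UTC+00:00.
20:15 UTC + 0h = 20:15 Galarn Canton.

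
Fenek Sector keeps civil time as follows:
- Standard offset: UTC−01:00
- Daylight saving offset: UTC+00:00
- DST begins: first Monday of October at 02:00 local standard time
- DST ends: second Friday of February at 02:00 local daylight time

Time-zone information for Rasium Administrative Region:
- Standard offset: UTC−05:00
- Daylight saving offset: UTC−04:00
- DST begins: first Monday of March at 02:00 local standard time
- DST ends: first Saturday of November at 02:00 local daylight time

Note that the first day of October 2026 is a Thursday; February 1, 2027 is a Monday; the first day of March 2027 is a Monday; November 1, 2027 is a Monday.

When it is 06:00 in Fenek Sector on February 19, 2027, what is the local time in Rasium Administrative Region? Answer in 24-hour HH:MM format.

02:00

1 October 2026 is a Thursday, so the first Monday is October 5.
1 February 2027 is a Monday, so the first Friday is February 5 and the second is February 12.
February 19, 2027 is outside the daylight-saving period (5 October 2026 – 12 February 2027), so Fenek Sector is on standard time, UTC−01:00.
06:00 Fenek Sector + 1h = 07:00 UTC.
1 March 2027 is a Monday, so the first Monday is March 1.
1 November 2027 is a Monday, so the first Saturday is November 6.
At the standard offset (UTC−05:00), 07:00 UTC − 5h = 02:00 Rasium Administrative Region standard time.
The standard-time date in Rasium Administrative Region, February 19, 2027, is outside the daylight-saving period (1 March – 6 November), so Rasium Administrative Region is on standard time, UTC−05:00.
07:00 UTC − 5h = 02:00 Rasium Administrative Region.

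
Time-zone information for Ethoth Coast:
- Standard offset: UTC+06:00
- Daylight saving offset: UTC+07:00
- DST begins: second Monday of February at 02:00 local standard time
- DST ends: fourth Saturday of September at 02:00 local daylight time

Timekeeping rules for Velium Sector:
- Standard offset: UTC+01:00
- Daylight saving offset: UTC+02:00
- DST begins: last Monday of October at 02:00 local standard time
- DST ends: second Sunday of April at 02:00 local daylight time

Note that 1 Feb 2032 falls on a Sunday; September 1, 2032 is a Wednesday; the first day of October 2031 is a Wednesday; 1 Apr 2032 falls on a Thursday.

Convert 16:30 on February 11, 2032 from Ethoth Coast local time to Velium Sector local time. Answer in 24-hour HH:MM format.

11:30

1 February 2032 is a Sunday, so the first Monday is February 2 and the second is February 9.
1 September 2032 is a Wednesday, so the first Saturday is September 4 and the fourth is September 25.
February 11, 2032 falls between 9 February and 25 September, so daylight saving is in effect and Ethoth Coast is at UTC+07:00.
16:30 Ethoth Coast − 7h = 09:30 UTC.
1 October 2031 is a Wednesday, so Mondays fall on 6, 13, 20, 27; the last is October 27.
1 April 2032 is a Thursday, so the first Sunday is April 4 and the second is April 11.
At the standard offset (UTC+01:00), 09:30 UTC + 1h = 10:30 Velium Sector standard time.
Daylight saving runs 27 October 2031 – 11 April 2032; the standard-time date in Velium Sector, February 11, 2032, is inside that window, so Velium Sector is at UTC+02:00.
09:30 UTC + 2h = 11:30 Velium Sector.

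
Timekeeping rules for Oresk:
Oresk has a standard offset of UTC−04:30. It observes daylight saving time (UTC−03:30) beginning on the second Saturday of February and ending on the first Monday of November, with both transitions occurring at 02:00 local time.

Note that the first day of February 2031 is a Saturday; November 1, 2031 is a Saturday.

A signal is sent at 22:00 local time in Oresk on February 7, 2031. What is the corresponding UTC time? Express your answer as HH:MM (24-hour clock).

1 February 2031 is a Saturday, so the first Saturday is February 1 and the second is February 8.
1 November 2031 is a Saturday, so the first Monday is November 3.
February 7, 2031 does not fall between 8 February and 3 November, so daylight saving is not in effect and Oresk is at UTC−04:30.
22:00 local + 4h30m = 02:30 UTC (rolling into the next day, 8 February 2031).

02:30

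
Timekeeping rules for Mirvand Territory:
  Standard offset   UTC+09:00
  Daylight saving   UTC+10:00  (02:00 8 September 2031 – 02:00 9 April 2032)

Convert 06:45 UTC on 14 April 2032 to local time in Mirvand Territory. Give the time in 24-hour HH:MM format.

At the standard offset (UTC+09:00), 06:45 UTC + 9h = 15:45 Mirvand Territory standard time.
The standard-time date in Mirvand Territory, 14 April 2032, does not fall between 8 September 2031 and 9 April 2032, so daylight saving is not in effect and Mirvand Territory is at UTC+09:00.
06:45 UTC + 9h = 15:45 local.

15:45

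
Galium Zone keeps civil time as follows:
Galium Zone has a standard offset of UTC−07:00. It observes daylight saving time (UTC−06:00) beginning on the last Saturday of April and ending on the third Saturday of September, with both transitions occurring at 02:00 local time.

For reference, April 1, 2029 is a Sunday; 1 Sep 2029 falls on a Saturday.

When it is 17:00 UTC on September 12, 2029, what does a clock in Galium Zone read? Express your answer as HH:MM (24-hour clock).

11:00

1 April 2029 is a Sunday, so Saturdays fall on 7, 14, 21, 28; the last is April 28.
1 September 2029 is a Saturday, so the first Saturday is September 1 and the third is September 15.
At the standard offset (UTC−07:00), 17:00 UTC − 7h = 10:00 Galium Zone standard time.
The standard-time date in Galium Zone, September 12, 2029, falls between 28 April and 15 September, so daylight saving is in effect and Galium Zone is at UTC−06:00.
17:00 UTC − 6h = 11:00 local.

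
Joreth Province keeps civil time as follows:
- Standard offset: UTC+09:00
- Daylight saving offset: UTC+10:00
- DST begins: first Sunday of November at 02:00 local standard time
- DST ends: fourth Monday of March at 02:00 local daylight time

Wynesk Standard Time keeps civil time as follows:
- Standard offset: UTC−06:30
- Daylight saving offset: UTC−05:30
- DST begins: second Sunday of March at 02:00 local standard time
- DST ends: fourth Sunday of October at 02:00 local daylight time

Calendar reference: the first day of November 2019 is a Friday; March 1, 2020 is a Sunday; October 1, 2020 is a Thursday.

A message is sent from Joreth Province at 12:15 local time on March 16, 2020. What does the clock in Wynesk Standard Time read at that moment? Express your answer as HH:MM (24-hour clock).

20:45

1 November 2019 is a Friday, so the first Sunday is November 3.
1 March 2020 is a Sunday, so the first Monday is March 2 and the fourth is March 23.
Daylight saving runs 3 November 2019 – 23 March 2020; March 16, 2020 is inside that window, so Joreth Province is at UTC+10:00.
12:15 Joreth Province − 10h = 02:15 UTC.
1 March 2020 is a Sunday, so the first Sunday is March 1 and the second is March 8.
1 October 2020 is a Thursday, so the first Sunday is October 4 and the fourth is October 25.
At the standard offset (UTC−06:30), 02:15 UTC − 6h30m = 19:45 Wynesk Standard Time standard time (rolling into the previous day, 15 March 2020).
Daylight saving runs 8 March – 25 October; the standard-time date in Wynesk Standard Time, March 15, 2020, is inside that window, so Wynesk Standard Time is at UTC−05:30.
02:15 UTC − 5h30m = 20:45 Wynesk Standard Time (rolling into the previous day, 15 March 2020).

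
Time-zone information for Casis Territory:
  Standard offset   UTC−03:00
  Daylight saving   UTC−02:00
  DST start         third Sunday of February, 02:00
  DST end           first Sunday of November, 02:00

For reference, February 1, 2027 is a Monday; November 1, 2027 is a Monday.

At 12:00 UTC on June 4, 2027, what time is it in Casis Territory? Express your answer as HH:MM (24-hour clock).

10:00

1 February 2027 is a Monday, so the first Sunday is February 7 and the third is February 21.
1 November 2027 is a Monday, so the first Sunday is November 7.
At the standard offset (UTC−03:00), 12:00 UTC − 3h = 09:00 Casis Territory standard time.
The standard-time date in Casis Territory, June 4, 2027, lies within the daylight-saving period (21 February – 7 November), so Casis Territory is on daylight time, UTC−02:00.
12:00 UTC − 2h = 10:00 local.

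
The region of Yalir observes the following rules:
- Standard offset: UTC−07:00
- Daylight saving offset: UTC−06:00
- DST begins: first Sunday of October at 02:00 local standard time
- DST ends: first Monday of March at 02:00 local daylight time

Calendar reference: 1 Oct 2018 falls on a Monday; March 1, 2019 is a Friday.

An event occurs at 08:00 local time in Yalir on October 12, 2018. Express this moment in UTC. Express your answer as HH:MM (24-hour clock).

1 October 2018 is a Monday, so the first Sunday is October 7.
1 March 2019 is a Friday, so the first Monday is March 4.
October 12, 2018 lies within the daylight-saving period (7 October 2018 – 4 March 2019), so Yalir is on daylight time, UTC−06:00.
08:00 local + 6h = 14:00 UTC.

14:00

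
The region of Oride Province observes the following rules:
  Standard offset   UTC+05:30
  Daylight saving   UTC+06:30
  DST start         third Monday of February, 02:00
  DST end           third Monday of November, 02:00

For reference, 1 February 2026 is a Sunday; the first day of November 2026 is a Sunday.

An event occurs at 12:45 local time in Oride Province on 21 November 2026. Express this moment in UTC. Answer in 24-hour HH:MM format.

07:15

1 February 2026 is a Sunday, so the first Monday is February 2 and the third is February 16.
1 November 2026 is a Sunday, so the first Monday is November 2 and the third is November 16.
21 November 2026 is outside the daylight-saving period (16 February – 16 November), so Oride Province is on standard time, UTC+05:30.
12:45 local − 5h30m = 07:15 UTC.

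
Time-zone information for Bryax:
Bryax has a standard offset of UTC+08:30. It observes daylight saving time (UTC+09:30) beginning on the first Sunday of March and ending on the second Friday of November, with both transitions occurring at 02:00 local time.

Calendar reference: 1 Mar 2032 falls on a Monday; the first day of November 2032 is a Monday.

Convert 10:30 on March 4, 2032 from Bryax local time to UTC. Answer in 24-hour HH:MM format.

02:00

1 March 2032 is a Monday, so the first Sunday is March 7.
1 November 2032 is a Monday, so the first Friday is November 5 and the second is November 12.
Daylight saving runs 7 March – 12 November; March 4, 2032 is outside that window, so Bryax is on standard time at UTC+08:30.
10:30 local − 8h30m = 02:00 UTC.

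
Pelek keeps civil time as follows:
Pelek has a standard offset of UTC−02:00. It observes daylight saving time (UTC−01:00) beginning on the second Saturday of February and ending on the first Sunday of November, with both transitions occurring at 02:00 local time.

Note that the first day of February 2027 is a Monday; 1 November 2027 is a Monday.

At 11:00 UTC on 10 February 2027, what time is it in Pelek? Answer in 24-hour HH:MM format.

09:00

1 February 2027 is a Monday, so the first Saturday is February 6 and the second is February 13.
1 November 2027 is a Monday, so the first Sunday is November 7.
At the standard offset (UTC−02:00), 11:00 UTC − 2h = 09:00 Pelek standard time.
Daylight saving runs 13 February – 7 November; the standard-time date in Pelek, 10 February 2027, is outside that window, so Pelek is on standard time at UTC−02:00.
11:00 UTC − 2h = 09:00 local.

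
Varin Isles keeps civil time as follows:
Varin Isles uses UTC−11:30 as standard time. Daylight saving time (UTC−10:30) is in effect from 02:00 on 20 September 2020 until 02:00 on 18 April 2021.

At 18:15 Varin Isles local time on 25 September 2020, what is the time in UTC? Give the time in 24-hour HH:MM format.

Daylight saving runs 20 September 2020 – 18 April 2021; 25 September 2020 is inside that window, so Varin Isles is at UTC−10:30.
18:15 local + 10h30m = 04:45 UTC (rolling into the next day, 26 September 2020).

04:45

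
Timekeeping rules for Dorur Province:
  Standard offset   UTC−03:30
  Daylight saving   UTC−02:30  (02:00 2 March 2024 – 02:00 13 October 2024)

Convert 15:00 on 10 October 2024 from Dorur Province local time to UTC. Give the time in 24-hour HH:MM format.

10 October 2024 lies within the daylight-saving period (2 March – 13 October), so Dorur Province is on daylight time, UTC−02:30.
15:00 local + 2h30m = 17:30 UTC.

17:30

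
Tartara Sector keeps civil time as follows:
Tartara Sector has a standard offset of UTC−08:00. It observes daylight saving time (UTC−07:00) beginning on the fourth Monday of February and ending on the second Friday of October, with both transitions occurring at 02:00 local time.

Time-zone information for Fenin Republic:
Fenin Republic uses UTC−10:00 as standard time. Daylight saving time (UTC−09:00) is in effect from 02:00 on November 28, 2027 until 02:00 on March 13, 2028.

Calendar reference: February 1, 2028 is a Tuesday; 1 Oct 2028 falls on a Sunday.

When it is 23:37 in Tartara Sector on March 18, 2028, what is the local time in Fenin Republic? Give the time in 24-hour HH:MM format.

1 February 2028 is a Tuesday, so the first Monday is February 7 and the fourth is February 28.
1 October 2028 is a Sunday, so the first Friday is October 6 and the second is October 13.
March 18, 2028 lies within the daylight-saving period (28 February – 13 October), so Tartara Sector is on daylight time, UTC−07:00.
23:37 Tartara Sector + 7h = 06:37 UTC (rolling into the next day, 19 March 2028).
At the standard offset (UTC−10:00), 06:37 UTC − 10h = 20:37 Fenin Republic standard time (rolling into the previous day, 18 March 2028).
Daylight saving runs 28 November 2027 – 13 March 2028; the standard-time date in Fenin Republic, March 18, 2028, is outside that window, so Fenin Republic is on standard time at UTC−10:00.
06:37 UTC − 10h = 20:37 Fenin Republic (rolling into the previous day, 18 March 2028).

20:37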